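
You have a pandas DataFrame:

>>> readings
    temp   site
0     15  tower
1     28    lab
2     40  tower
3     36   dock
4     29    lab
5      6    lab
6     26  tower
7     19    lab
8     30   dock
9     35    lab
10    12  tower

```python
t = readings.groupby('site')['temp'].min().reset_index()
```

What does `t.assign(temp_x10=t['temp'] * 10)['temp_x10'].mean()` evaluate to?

group by site, min of temp:
site
dock     30
lab       6
tower    12
Name: temp, dtype: int64
reset_index():
    site  temp
0   dock    30
1    lab     6
2  tower    12
add column temp_x10 = t['temp'] * 10:
    site  temp  temp_x10
0   dock    30       300
1    lab     6        60
2  tower    12       120
Finally, mean of column 'temp_x10' = 160.0.

160.0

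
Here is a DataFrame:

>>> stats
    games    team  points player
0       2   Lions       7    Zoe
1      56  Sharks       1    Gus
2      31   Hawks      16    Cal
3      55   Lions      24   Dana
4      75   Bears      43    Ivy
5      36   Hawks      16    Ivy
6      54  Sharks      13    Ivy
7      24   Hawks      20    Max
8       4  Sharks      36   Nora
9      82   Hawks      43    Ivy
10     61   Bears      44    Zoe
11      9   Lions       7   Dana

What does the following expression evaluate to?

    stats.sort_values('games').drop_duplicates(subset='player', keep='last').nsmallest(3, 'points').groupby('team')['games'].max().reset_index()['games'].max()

sort by games:
    games    team  points player
0       2   Lions       7    Zoe
8       4  Sharks      36   Nora
11      9   Lions       7   Dana
7      24   Hawks      20    Max
2      31   Hawks      16    Cal
5      36   Hawks      16    Ivy
6      54  Sharks      13    Ivy
3      55   Lions      24   Dana
1      56  Sharks       1    Gus
10     61   Bears      44    Zoe
4      75   Bears      43    Ivy
9      82   Hawks      43    Ivy
drop duplicate player (keep=last):
    games    team  points player
8       4  Sharks      36   Nora
7      24   Hawks      20    Max
2      31   Hawks      16    Cal
3      55   Lions      24   Dana
1      56  Sharks       1    Gus
10     61   Bears      44    Zoe
9      82   Hawks      43    Ivy
take 3 rows with smallest points:
   games    team  points player
1     56  Sharks       1    Gus
2     31   Hawks      16    Cal
7     24   Hawks      20    Max
group by team, max of games:
team
Hawks     31
Sharks    56
Name: games, dtype: int64
reset_index():
     team  games
0   Hawks     31
1  Sharks     56
Then the max of column 'games': 56

56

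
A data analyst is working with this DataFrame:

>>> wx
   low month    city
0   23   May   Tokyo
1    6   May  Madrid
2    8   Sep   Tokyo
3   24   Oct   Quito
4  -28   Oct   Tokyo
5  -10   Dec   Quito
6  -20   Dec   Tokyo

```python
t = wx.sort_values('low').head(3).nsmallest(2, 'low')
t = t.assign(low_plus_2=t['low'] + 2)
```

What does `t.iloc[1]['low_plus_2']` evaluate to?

sort by low:
   low month    city
4  -28   Oct   Tokyo
6  -20   Dec   Tokyo
5  -10   Dec   Quito
1    6   May  Madrid
2    8   Sep   Tokyo
0   23   May   Tokyo
3   24   Oct   Quito
take first 3 rows:
   low month   city
4  -28   Oct  Tokyo
6  -20   Dec  Tokyo
5  -10   Dec  Quito
take 2 rows with smallest low:
   low month   city
4  -28   Oct  Tokyo
6  -20   Dec  Tokyo
add column low_plus_2 = t['low'] + 2:
   low month   city  low_plus_2
4  -28   Oct  Tokyo         -26
6  -20   Dec  Tokyo         -18

-18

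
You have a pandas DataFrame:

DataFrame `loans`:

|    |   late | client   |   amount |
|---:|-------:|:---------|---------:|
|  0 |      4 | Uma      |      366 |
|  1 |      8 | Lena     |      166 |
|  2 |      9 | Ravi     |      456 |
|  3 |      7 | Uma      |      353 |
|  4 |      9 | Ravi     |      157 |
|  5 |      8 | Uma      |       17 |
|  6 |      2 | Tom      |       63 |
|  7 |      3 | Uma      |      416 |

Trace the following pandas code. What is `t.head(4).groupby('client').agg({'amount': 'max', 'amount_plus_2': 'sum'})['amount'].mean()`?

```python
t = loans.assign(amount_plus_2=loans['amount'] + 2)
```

329.333333333

add column amount_plus_2 = loans['amount'] + 2:
   late client  amount  amount_plus_2
0     4    Uma     366            368
1     8   Lena     166            168
2     9   Ravi     456            458
3     7    Uma     353            355
4     9   Ravi     157            159
5     8    Uma      17             19
6     2    Tom      63             65
7     3    Uma     416            418
take first 4 rows:
   late client  amount  amount_plus_2
0     4    Uma     366            368
1     8   Lena     166            168
2     9   Ravi     456            458
3     7    Uma     353            355
group by client: max(amount), sum(amount_plus_2):
        amount  amount_plus_2
client                       
Lena       166            168
Ravi       456            458
Uma        366            723
Hence 329.333333333.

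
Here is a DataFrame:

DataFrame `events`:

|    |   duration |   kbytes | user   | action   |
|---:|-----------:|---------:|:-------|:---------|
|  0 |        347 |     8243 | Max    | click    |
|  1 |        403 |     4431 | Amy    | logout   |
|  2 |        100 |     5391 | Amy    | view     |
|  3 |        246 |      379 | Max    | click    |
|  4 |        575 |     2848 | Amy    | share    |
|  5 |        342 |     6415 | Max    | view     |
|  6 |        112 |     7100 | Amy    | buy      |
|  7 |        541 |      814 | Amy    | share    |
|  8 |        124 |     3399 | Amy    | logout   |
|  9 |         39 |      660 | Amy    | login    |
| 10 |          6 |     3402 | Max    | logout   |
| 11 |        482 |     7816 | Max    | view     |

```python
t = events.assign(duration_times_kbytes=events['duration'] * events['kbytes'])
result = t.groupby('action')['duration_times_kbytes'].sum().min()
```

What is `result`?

25740

add column duration_times_kbytes = events['duration'] * events['kbytes']:
    duration  kbytes user  action  duration_times_kbytes
0        347    8243  Max   click                2860321
1        403    4431  Amy  logout                1785693
2        100    5391  Amy    view                 539100
3        246     379  Max   click                  93234
4        575    2848  Amy   share                1637600
5        342    6415  Max    view                2193930
6        112    7100  Amy     buy                 795200
7        541     814  Amy   share                 440374
8        124    3399  Amy  logout                 421476
9         39     660  Amy   login                  25740
10         6    3402  Max  logout                  20412
11       482    7816  Max    view                3767312
group by action, sum of duration_times_kbytes:
action
buy        795200
click     2953555
login       25740
logout    2227581
share     2077974
view      6500342
Name: duration_times_kbytes, dtype: int64
So min() = 25740.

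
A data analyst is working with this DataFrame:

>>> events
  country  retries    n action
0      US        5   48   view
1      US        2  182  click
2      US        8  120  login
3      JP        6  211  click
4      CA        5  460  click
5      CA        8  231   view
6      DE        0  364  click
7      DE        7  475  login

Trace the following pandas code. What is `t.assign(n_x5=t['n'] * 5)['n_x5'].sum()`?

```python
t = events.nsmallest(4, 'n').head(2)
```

840

take 4 rows with smallest n:
  country  retries    n action
0      US        5   48   view
2      US        8  120  login
1      US        2  182  click
3      JP        6  211  click
take first 2 rows:
  country  retries    n action
0      US        5   48   view
2      US        8  120  login
add column n_x5 = t['n'] * 5:
  country  retries    n action  n_x5
0      US        5   48   view   240
2      US        8  120  login   600
sum of column 'n_x5' → 840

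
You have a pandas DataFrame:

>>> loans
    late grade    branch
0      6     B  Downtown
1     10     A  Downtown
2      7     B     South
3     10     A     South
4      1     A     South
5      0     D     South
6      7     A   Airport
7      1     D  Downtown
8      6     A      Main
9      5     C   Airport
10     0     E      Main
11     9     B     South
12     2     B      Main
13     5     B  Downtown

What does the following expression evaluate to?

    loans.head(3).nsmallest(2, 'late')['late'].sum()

13

take first 3 rows:
   late grade    branch
0     6     B  Downtown
1    10     A  Downtown
2     7     B     South
take 2 rows with smallest late:
   late grade    branch
0     6     B  Downtown
2     7     B     South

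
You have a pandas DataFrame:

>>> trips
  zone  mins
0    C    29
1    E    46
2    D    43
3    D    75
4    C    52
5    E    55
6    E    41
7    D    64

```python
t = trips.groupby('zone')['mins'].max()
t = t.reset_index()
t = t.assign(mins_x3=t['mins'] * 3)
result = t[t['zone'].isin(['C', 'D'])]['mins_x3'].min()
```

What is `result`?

group by zone, max of mins:
zone
C    52
D    75
E    55
Name: mins, dtype: int64
reset_index():
  zone  mins
0    C    52
1    D    75
2    E    55
add column mins_x3 = t['mins'] * 3:
  zone  mins  mins_x3
0    C    52      156
1    D    75      225
2    E    55      165
filter rows where zone in ['C', 'D']:
  zone  mins  mins_x3
0    C    52      156
1    D    75      225
So min() = 156.

156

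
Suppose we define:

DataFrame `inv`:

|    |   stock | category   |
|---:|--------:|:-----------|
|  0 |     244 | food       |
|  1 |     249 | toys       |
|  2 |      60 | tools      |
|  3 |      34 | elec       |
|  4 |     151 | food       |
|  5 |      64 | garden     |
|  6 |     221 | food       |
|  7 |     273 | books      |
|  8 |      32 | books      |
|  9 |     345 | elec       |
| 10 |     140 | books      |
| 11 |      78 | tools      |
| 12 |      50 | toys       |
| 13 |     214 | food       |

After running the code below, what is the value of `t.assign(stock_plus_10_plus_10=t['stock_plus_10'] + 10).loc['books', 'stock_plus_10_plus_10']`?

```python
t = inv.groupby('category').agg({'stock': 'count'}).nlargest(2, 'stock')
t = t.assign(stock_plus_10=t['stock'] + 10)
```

group by category, count of stock:
          stock
category       
books         3
elec          2
food          4
garden        1
tools         2
toys          2
take 2 rows with largest stock:
          stock
category       
food          4
books         3
add column stock_plus_10 = t['stock'] + 10:
          stock  stock_plus_10
category                      
food          4             14
books         3             13
add column stock_plus_10_plus_10 = t['stock_plus_10'] + 10:
          stock  stock_plus_10  stock_plus_10_plus_10
category                                             
food          4             14                     24
books         3             13                     23
The value at row 'books', column 'stock_plus_10_plus_10' is 23.

23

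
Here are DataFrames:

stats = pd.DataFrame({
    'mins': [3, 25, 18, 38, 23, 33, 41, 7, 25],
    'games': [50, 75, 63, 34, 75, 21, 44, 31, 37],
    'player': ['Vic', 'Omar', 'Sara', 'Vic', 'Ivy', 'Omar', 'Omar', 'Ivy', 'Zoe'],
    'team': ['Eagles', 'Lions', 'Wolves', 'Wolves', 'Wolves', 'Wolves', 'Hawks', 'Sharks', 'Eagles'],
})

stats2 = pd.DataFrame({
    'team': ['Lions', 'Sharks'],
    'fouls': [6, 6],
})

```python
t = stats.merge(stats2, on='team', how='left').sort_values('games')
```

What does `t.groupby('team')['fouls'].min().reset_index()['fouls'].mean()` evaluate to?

6.0

merge on 'team' (how='left') → 9 rows:
   mins  games player    team  fouls
0     3     50    Vic  Eagles    NaN
1    25     75   Omar   Lions    6.0
2    18     63   Sara  Wolves    NaN
3    38     34    Vic  Wolves    NaN
4    23     75    Ivy  Wolves    NaN
5    33     21   Omar  Wolves    NaN
6    41     44   Omar   Hawks    NaN
7     7     31    Ivy  Sharks    6.0
8    25     37    Zoe  Eagles    NaN
sort by games:
   mins  games player    team  fouls
5    33     21   Omar  Wolves    NaN
7     7     31    Ivy  Sharks    6.0
3    38     34    Vic  Wolves    NaN
8    25     37    Zoe  Eagles    NaN
6    41     44   Omar   Hawks    NaN
0     3     50    Vic  Eagles    NaN
2    18     63   Sara  Wolves    NaN
1    25     75   Omar   Lions    6.0
4    23     75    Ivy  Wolves    NaN
group by team, min of fouls:
team
Eagles    NaN
Hawks     NaN
Lions     6.0
Sharks    6.0
Wolves    NaN
Name: fouls, dtype: float64
reset_index():
     team  fouls
0  Eagles    NaN
1   Hawks    NaN
2   Lions    6.0
3  Sharks    6.0
4  Wolves    NaN
So mean() = 6.0.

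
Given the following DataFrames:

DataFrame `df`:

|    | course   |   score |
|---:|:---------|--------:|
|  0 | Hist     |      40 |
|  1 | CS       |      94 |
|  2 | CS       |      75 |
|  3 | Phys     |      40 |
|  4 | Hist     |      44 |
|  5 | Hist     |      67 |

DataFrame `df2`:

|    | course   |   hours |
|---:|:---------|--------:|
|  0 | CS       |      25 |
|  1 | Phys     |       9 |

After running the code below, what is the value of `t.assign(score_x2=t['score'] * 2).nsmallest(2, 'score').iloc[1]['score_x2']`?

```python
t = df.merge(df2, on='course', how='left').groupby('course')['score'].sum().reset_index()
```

merge on 'course' (how='left') → 6 rows:
  course  score  hours
0   Hist     40    NaN
1     CS     94   25.0
2     CS     75   25.0
3   Phys     40    9.0
4   Hist     44    NaN
5   Hist     67    NaN
group by course, sum of score:
course
CS      169
Hist    151
Phys     40
Name: score, dtype: int64
reset_index():
  course  score
0     CS    169
1   Hist    151
2   Phys     40
add column score_x2 = t['score'] * 2:
  course  score  score_x2
0     CS    169       338
1   Hist    151       302
2   Phys     40        80
take 2 rows with smallest score:
  course  score  score_x2
2   Phys     40        80
1   Hist    151       302

302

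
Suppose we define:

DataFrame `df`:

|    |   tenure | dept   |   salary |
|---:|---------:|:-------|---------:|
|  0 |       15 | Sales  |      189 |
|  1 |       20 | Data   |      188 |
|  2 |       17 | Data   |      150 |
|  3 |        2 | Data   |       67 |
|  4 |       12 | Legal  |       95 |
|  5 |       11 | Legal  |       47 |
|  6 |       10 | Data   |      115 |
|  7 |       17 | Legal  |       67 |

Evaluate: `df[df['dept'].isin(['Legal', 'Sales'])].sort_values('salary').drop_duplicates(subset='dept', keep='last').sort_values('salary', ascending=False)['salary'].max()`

filter rows where dept in ['Legal', 'Sales']:
   tenure   dept  salary
0      15  Sales     189
4      12  Legal      95
5      11  Legal      47
7      17  Legal      67
sort by salary:
   tenure   dept  salary
5      11  Legal      47
7      17  Legal      67
4      12  Legal      95
0      15  Sales     189
drop duplicate dept (keep=last):
   tenure   dept  salary
4      12  Legal      95
0      15  Sales     189
sort by salary descending:
   tenure   dept  salary
0      15  Sales     189
4      12  Legal      95
Taking the max of column 'salary' gives 189.

189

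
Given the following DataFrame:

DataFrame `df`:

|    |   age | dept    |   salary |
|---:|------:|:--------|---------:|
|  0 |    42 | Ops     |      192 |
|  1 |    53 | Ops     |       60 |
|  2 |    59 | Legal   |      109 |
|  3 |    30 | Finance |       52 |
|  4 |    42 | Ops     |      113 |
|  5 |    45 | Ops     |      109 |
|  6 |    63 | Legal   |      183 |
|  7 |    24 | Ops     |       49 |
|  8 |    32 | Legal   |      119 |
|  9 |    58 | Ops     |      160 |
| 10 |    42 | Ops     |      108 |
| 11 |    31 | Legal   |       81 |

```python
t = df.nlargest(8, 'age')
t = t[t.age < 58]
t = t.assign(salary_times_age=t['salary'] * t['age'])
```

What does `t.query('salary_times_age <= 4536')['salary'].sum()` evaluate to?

168

take 8 rows with largest age:
    age   dept  salary
6    63  Legal     183
2    59  Legal     109
9    58    Ops     160
1    53    Ops      60
5    45    Ops     109
0    42    Ops     192
4    42    Ops     113
10   42    Ops     108
filter rows where age < 58:
    age dept  salary
1    53  Ops      60
5    45  Ops     109
0    42  Ops     192
4    42  Ops     113
10   42  Ops     108
add column salary_times_age = t['salary'] * t['age']:
    age dept  salary  salary_times_age
1    53  Ops      60              3180
5    45  Ops     109              4905
0    42  Ops     192              8064
4    42  Ops     113              4746
10   42  Ops     108              4536
filter rows where salary_times_age <= 4536:
    age dept  salary  salary_times_age
1    53  Ops      60              3180
10   42  Ops     108              4536
Then the sum of column 'salary': 168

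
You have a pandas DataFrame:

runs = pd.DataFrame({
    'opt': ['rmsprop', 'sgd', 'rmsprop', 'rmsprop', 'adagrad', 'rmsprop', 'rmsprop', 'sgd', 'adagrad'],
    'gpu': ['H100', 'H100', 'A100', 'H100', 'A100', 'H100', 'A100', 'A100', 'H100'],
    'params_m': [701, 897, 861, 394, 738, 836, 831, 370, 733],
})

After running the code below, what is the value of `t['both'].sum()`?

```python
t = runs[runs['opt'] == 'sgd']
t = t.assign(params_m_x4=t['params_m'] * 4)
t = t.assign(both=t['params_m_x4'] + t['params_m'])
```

6335

filter rows where opt == 'sgd':
   opt   gpu  params_m
1  sgd  H100       897
7  sgd  A100       370
add column params_m_x4 = t['params_m'] * 4:
   opt   gpu  params_m  params_m_x4
1  sgd  H100       897         3588
7  sgd  A100       370         1480
add column both = t['params_m_x4'] + t['params_m']:
   opt   gpu  params_m  params_m_x4  both
1  sgd  H100       897         3588  4485
7  sgd  A100       370         1480  1850
Taking the sum of column 'both' gives 6335.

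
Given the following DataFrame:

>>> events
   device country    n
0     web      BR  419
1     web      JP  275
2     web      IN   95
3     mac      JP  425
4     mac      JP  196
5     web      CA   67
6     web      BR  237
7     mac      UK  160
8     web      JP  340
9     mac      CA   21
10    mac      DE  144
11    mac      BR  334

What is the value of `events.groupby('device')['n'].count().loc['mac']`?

group by device, count of n:
device
mac    6
web    6
Name: n, dtype: int64
Hence 6.

6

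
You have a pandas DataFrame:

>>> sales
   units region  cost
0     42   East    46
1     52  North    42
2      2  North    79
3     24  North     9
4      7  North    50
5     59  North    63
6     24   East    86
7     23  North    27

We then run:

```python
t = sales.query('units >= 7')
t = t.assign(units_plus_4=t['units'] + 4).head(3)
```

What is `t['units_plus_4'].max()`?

56

filter rows where units >= 7:
   units region  cost
0     42   East    46
1     52  North    42
3     24  North     9
4      7  North    50
5     59  North    63
6     24   East    86
7     23  North    27
add column units_plus_4 = t['units'] + 4:
   units region  cost  units_plus_4
0     42   East    46            46
1     52  North    42            56
3     24  North     9            28
4      7  North    50            11
5     59  North    63            63
6     24   East    86            28
7     23  North    27            27
take first 3 rows:
   units region  cost  units_plus_4
0     42   East    46            46
1     52  North    42            56
3     24  North     9            28
max of column 'units_plus_4' → 56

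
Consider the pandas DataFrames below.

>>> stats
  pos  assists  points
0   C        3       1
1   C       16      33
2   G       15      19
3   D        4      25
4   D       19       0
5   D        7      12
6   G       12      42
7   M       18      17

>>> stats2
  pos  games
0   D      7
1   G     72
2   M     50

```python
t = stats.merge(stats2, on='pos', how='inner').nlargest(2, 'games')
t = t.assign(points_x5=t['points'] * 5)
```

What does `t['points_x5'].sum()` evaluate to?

305

merge on 'pos' (how='inner') → 6 rows:
  pos  assists  points  games
0   G       15      19     72
1   D        4      25      7
2   D       19       0      7
3   D        7      12      7
4   G       12      42     72
5   M       18      17     50
take 2 rows with largest games:
  pos  assists  points  games
0   G       15      19     72
4   G       12      42     72
add column points_x5 = t['points'] * 5:
  pos  assists  points  games  points_x5
0   G       15      19     72         95
4   G       12      42     72        210
Finally, sum of column 'points_x5' = 305.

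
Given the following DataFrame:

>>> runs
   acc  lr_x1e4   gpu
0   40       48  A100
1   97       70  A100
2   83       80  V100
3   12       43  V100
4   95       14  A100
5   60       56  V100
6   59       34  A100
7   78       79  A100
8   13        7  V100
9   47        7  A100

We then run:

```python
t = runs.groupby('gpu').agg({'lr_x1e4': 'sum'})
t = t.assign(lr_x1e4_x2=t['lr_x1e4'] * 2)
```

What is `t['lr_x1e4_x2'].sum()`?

group by gpu, sum of lr_x1e4:
      lr_x1e4
gpu          
A100      252
V100      186
add column lr_x1e4_x2 = t['lr_x1e4'] * 2:
      lr_x1e4  lr_x1e4_x2
gpu                      
A100      252         504
V100      186         372
Reading off the sum of column 'lr_x1e4_x2', we get 876.

876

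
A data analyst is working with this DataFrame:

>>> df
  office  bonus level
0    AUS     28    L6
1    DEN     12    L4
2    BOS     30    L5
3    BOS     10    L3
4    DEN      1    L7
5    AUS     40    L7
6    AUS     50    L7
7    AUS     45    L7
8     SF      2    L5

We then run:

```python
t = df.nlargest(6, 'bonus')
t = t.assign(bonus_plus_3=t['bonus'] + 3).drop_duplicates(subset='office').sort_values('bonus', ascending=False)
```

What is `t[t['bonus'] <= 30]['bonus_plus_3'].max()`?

take 6 rows with largest bonus:
  office  bonus level
6    AUS     50    L7
7    AUS     45    L7
5    AUS     40    L7
2    BOS     30    L5
0    AUS     28    L6
1    DEN     12    L4
add column bonus_plus_3 = t['bonus'] + 3:
  office  bonus level  bonus_plus_3
6    AUS     50    L7            53
7    AUS     45    L7            48
5    AUS     40    L7            43
2    BOS     30    L5            33
0    AUS     28    L6            31
1    DEN     12    L4            15
drop duplicate office (keep=first):
  office  bonus level  bonus_plus_3
6    AUS     50    L7            53
2    BOS     30    L5            33
1    DEN     12    L4            15
sort by bonus descending:
  office  bonus level  bonus_plus_3
6    AUS     50    L7            53
2    BOS     30    L5            33
1    DEN     12    L4            15
filter rows where bonus <= 30:
  office  bonus level  bonus_plus_3
2    BOS     30    L5            33
1    DEN     12    L4            15
Taking the max of column 'bonus_plus_3' gives 33.

33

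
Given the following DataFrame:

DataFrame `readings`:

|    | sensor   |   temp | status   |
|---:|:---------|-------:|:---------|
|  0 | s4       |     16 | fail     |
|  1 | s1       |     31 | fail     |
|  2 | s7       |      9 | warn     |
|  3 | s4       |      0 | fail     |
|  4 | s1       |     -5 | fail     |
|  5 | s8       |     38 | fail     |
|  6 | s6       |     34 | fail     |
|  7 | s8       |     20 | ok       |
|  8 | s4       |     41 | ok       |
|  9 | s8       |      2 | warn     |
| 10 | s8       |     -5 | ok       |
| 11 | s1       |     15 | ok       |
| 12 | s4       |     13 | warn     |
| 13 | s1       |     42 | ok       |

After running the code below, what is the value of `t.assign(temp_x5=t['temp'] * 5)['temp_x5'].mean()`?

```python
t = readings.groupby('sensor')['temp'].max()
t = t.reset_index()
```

group by sensor, max of temp:
sensor
s1    42
s4    41
s6    34
s7     9
s8    38
Name: temp, dtype: int64
reset_index():
  sensor  temp
0     s1    42
1     s4    41
2     s6    34
3     s7     9
4     s8    38
add column temp_x5 = t['temp'] * 5:
  sensor  temp  temp_x5
0     s1    42      210
1     s4    41      205
2     s6    34      170
3     s7     9       45
4     s8    38      190
Finally, mean of column 'temp_x5' = 164.0.

164.0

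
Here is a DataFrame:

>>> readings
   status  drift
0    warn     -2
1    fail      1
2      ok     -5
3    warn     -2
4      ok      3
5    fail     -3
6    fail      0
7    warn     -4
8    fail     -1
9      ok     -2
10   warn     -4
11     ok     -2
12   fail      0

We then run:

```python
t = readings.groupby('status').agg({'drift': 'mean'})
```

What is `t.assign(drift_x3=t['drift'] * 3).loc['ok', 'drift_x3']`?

group by status, mean of drift:
        drift
status       
fail     -0.6
ok       -1.5
warn     -3.0
add column drift_x3 = t['drift'] * 3:
        drift  drift_x3
status                 
fail     -0.6      -1.8
ok       -1.5      -4.5
warn     -3.0      -9.0

-4.5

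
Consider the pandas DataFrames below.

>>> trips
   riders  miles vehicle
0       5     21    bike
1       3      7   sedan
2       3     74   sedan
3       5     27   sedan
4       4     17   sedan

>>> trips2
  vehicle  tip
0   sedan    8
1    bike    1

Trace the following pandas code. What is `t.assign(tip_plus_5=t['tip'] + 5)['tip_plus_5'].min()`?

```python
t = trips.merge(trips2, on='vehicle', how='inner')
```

6

merge on 'vehicle' (how='inner') → 5 rows:
   riders  miles vehicle  tip
0       5     21    bike    1
1       3      7   sedan    8
2       3     74   sedan    8
3       5     27   sedan    8
4       4     17   sedan    8
add column tip_plus_5 = t['tip'] + 5:
   riders  miles vehicle  tip  tip_plus_5
0       5     21    bike    1           6
1       3      7   sedan    8          13
2       3     74   sedan    8          13
3       5     27   sedan    8          13
4       4     17   sedan    8          13
Taking the min of column 'tip_plus_5' gives 6.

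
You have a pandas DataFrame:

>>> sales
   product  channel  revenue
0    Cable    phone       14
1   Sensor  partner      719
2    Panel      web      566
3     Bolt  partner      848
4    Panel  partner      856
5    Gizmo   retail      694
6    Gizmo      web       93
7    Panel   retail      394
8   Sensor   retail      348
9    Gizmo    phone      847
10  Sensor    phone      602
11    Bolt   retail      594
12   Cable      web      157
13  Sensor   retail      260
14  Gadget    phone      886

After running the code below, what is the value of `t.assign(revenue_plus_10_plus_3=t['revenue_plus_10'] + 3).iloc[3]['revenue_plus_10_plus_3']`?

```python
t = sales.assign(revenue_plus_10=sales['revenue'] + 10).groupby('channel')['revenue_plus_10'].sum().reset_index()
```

add column revenue_plus_10 = sales['revenue'] + 10:
   product  channel  revenue  revenue_plus_10
0    Cable    phone       14               24
1   Sensor  partner      719              729
2    Panel      web      566              576
3     Bolt  partner      848              858
4    Panel  partner      856              866
5    Gizmo   retail      694              704
6    Gizmo      web       93              103
7    Panel   retail      394              404
8   Sensor   retail      348              358
9    Gizmo    phone      847              857
10  Sensor    phone      602              612
11    Bolt   retail      594              604
12   Cable      web      157              167
13  Sensor   retail      260              270
14  Gadget    phone      886              896
group by channel, sum of revenue_plus_10:
channel
partner    2453
phone      2389
retail     2340
web         846
Name: revenue_plus_10, dtype: int64
reset_index():
   channel  revenue_plus_10
0  partner             2453
1    phone             2389
2   retail             2340
3      web              846
add column revenue_plus_10_plus_3 = t['revenue_plus_10'] + 3:
   channel  revenue_plus_10  revenue_plus_10_plus_3
0  partner             2453                    2456
1    phone             2389                    2392
2   retail             2340                    2343
3      web              846                     849

849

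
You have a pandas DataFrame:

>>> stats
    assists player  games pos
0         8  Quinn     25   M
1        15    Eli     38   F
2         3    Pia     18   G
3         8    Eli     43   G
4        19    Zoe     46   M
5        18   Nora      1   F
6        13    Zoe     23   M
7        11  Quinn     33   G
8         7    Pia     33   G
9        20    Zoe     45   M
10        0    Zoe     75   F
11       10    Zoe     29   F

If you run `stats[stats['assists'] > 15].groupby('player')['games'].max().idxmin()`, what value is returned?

Nora

filter rows where assists > 15:
   assists player  games pos
4       19    Zoe     46   M
5       18   Nora      1   F
9       20    Zoe     45   M
group by player, max of games:
player
Nora     1
Zoe     46
Name: games, dtype: int64
Finally, label with the smallest value = Nora.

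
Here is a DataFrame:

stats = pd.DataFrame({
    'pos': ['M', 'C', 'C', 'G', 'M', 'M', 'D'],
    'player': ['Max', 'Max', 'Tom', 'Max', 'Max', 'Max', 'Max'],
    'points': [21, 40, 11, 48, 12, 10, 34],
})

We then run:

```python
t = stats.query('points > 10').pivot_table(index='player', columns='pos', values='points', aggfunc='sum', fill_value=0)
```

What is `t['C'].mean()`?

filter rows where points > 10:
  pos player  points
0   M    Max      21
1   C    Max      40
2   C    Tom      11
3   G    Max      48
4   M    Max      12
6   D    Max      34
pivot: rows=player, cols=pos, sum(points):
pos      C   D   G   M
player                
Max     40  34  48  33
Tom     11   0   0   0
Finally, mean of column 'C' = 25.5.

25.5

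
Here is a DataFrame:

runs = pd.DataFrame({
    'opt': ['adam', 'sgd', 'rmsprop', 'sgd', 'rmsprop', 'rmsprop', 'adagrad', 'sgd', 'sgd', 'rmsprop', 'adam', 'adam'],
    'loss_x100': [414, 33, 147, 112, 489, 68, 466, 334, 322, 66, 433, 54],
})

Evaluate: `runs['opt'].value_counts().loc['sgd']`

4

value_counts of opt:
opt
sgd        4
rmsprop    4
adam       3
adagrad    1
Name: count, dtype: int64
Then the value at index 'sgd': 4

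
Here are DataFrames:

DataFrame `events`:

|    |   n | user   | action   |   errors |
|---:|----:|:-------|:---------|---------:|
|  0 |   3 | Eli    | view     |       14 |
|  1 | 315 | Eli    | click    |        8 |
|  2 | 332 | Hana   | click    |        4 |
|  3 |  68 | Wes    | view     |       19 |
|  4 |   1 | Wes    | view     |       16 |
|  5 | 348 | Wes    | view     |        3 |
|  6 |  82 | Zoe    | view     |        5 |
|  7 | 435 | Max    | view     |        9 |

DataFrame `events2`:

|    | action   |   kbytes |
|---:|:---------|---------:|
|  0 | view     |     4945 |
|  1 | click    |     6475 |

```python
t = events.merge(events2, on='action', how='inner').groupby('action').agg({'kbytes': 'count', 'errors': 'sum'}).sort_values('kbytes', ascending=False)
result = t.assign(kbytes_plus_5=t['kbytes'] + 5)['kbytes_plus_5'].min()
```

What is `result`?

merge on 'action' (how='inner') → 8 rows:
     n  user action  errors  kbytes
0    3   Eli   view      14    4945
1  315   Eli  click       8    6475
2  332  Hana  click       4    6475
3   68   Wes   view      19    4945
4    1   Wes   view      16    4945
5  348   Wes   view       3    4945
6   82   Zoe   view       5    4945
7  435   Max   view       9    4945
group by action: count(kbytes), sum(errors):
        kbytes  errors
action                
click        2      12
view         6      66
sort by kbytes descending:
        kbytes  errors
action                
view         6      66
click        2      12
add column kbytes_plus_5 = t['kbytes'] + 5:
        kbytes  errors  kbytes_plus_5
action                               
view         6      66             11
click        2      12              7

7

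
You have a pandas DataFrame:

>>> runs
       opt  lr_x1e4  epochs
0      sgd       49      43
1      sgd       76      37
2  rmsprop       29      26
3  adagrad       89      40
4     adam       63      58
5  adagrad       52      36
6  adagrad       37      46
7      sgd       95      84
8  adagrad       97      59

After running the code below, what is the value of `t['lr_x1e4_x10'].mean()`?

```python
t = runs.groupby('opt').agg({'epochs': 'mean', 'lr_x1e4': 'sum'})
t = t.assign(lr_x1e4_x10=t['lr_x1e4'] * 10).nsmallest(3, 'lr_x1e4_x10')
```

1040.0

group by opt: mean(epochs), sum(lr_x1e4):
            epochs  lr_x1e4
opt                        
adagrad  45.250000      275
adam     58.000000       63
rmsprop  26.000000       29
sgd      54.666667      220
add column lr_x1e4_x10 = t['lr_x1e4'] * 10:
            epochs  lr_x1e4  lr_x1e4_x10
opt                                     
adagrad  45.250000      275         2750
adam     58.000000       63          630
rmsprop  26.000000       29          290
sgd      54.666667      220         2200
take 3 rows with smallest lr_x1e4_x10:
            epochs  lr_x1e4  lr_x1e4_x10
opt                                     
rmsprop  26.000000       29          290
adam     58.000000       63          630
sgd      54.666667      220         2200
The mean of column 'lr_x1e4_x10' is 1040.0.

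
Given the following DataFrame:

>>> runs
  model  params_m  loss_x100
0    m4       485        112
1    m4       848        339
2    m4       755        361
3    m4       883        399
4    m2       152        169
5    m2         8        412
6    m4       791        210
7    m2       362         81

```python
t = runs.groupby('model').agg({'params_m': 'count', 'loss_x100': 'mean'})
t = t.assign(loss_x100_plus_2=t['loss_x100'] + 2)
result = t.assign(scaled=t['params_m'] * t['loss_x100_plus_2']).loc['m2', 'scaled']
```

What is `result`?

668.0

group by model: count(params_m), mean(loss_x100):
       params_m   loss_x100
model                      
m2            3  220.666667
m4            5  284.200000
add column loss_x100_plus_2 = t['loss_x100'] + 2:
       params_m   loss_x100  loss_x100_plus_2
model                                        
m2            3  220.666667        222.666667
m4            5  284.200000        286.200000
add column scaled = t['params_m'] * t['loss_x100_plus_2']:
       params_m   loss_x100  loss_x100_plus_2  scaled
model                                                
m2            3  220.666667        222.666667   668.0
m4            5  284.200000        286.200000  1431.0
Taking the value at row 'm2', column 'scaled' gives 668.0.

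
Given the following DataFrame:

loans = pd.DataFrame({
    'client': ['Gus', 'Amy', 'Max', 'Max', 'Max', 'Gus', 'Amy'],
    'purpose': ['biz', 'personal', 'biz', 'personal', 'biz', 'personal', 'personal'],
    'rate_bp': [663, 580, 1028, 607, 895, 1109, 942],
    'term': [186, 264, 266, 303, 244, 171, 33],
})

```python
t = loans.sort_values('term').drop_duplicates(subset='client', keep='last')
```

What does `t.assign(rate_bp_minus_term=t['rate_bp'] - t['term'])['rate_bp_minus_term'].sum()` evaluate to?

sort by term:
  client   purpose  rate_bp  term
6    Amy  personal      942    33
5    Gus  personal     1109   171
0    Gus       biz      663   186
4    Max       biz      895   244
1    Amy  personal      580   264
2    Max       biz     1028   266
3    Max  personal      607   303
drop duplicate client (keep=last):
  client   purpose  rate_bp  term
0    Gus       biz      663   186
1    Amy  personal      580   264
3    Max  personal      607   303
add column rate_bp_minus_term = t['rate_bp'] - t['term']:
  client   purpose  rate_bp  term  rate_bp_minus_term
0    Gus       biz      663   186                 477
1    Amy  personal      580   264                 316
3    Max  personal      607   303                 304
Then the sum of column 'rate_bp_minus_term': 1097

1097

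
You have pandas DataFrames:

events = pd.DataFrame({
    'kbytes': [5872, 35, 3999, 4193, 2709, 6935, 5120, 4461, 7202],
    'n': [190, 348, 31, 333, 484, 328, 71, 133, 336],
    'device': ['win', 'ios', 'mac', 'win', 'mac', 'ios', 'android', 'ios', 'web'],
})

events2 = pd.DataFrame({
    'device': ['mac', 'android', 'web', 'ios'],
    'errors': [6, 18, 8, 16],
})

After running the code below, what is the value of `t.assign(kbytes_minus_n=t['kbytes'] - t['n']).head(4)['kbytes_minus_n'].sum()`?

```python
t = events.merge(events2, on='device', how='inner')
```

12487

merge on 'device' (how='inner') → 7 rows:
   kbytes    n   device  errors
0      35  348      ios      16
1    3999   31      mac       6
2    2709  484      mac       6
3    6935  328      ios      16
4    5120   71  android      18
5    4461  133      ios      16
6    7202  336      web       8
add column kbytes_minus_n = t['kbytes'] - t['n']:
   kbytes    n   device  errors  kbytes_minus_n
0      35  348      ios      16            -313
1    3999   31      mac       6            3968
2    2709  484      mac       6            2225
3    6935  328      ios      16            6607
4    5120   71  android      18            5049
5    4461  133      ios      16            4328
6    7202  336      web       8            6866
take first 4 rows:
   kbytes    n device  errors  kbytes_minus_n
0      35  348    ios      16            -313
1    3999   31    mac       6            3968
2    2709  484    mac       6            2225
3    6935  328    ios      16            6607
The sum of column 'kbytes_minus_n' is 12487.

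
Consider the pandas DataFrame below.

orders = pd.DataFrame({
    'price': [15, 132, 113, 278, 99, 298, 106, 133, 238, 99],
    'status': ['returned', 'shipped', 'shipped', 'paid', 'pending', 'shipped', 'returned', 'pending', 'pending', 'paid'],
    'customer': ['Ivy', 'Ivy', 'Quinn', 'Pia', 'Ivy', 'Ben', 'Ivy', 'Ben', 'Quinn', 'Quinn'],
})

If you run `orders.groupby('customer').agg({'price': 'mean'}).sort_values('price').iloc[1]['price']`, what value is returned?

group by customer, mean of price:
          price
customer       
Ben       215.5
Ivy        88.0
Pia       278.0
Quinn     150.0
sort by price:
          price
customer       
Ivy        88.0
Quinn     150.0
Ben       215.5
Pia       278.0
Hence 150.0.

150.0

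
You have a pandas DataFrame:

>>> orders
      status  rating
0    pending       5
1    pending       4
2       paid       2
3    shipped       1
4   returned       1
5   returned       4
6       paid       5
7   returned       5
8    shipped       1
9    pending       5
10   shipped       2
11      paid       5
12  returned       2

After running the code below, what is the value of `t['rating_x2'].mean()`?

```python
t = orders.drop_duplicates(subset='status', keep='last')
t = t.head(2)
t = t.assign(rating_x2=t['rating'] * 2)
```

7.0

drop duplicate status (keep=last):
      status  rating
9    pending       5
10   shipped       2
11      paid       5
12  returned       2
take first 2 rows:
     status  rating
9   pending       5
10  shipped       2
add column rating_x2 = t['rating'] * 2:
     status  rating  rating_x2
9   pending       5         10
10  shipped       2          4
Hence 7.0.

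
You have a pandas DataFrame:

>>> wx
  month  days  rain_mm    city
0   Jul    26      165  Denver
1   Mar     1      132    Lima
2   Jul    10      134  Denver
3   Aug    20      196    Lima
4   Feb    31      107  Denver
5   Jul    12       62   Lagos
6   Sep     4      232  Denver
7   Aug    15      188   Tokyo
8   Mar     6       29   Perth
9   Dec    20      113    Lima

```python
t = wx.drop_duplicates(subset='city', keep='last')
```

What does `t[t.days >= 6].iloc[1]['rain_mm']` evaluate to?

drop duplicate city (keep=last):
  month  days  rain_mm    city
5   Jul    12       62   Lagos
6   Sep     4      232  Denver
7   Aug    15      188   Tokyo
8   Mar     6       29   Perth
9   Dec    20      113    Lima
filter rows where days >= 6:
  month  days  rain_mm   city
5   Jul    12       62  Lagos
7   Aug    15      188  Tokyo
8   Mar     6       29  Perth
9   Dec    20      113   Lima
Taking the value at position 1, column 'rain_mm' gives 188.

188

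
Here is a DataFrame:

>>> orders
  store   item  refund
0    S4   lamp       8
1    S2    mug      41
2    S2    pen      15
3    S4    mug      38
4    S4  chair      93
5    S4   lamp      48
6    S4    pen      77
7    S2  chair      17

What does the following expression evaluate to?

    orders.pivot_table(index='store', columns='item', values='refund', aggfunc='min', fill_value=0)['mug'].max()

41

pivot: rows=store, cols=item, min(refund):
item   chair  lamp  mug  pen
store                       
S2        17     0   41   15
S4        93     8   38   77
Reading off the max of column 'mug', we get 41.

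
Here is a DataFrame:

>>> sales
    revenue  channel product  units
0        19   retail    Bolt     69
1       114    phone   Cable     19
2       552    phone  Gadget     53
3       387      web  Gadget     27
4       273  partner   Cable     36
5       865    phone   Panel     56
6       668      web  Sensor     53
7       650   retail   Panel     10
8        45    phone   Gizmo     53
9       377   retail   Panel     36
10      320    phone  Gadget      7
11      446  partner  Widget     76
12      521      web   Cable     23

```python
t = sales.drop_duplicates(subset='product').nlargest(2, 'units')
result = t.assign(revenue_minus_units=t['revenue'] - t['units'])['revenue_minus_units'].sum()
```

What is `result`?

320

drop duplicate product (keep=first):
    revenue  channel product  units
0        19   retail    Bolt     69
1       114    phone   Cable     19
2       552    phone  Gadget     53
5       865    phone   Panel     56
6       668      web  Sensor     53
8        45    phone   Gizmo     53
11      446  partner  Widget     76
take 2 rows with largest units:
    revenue  channel product  units
11      446  partner  Widget     76
0        19   retail    Bolt     69
add column revenue_minus_units = t['revenue'] - t['units']:
    revenue  channel product  units  revenue_minus_units
11      446  partner  Widget     76                  370
0        19   retail    Bolt     69                  -50
Finally, sum of column 'revenue_minus_units' = 320.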